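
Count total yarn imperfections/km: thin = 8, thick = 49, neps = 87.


Formula: Total = thin places + thick places + neps
Total = 8 + 49 + 87
Total = 144 imperfections/km

144 imperfections/km


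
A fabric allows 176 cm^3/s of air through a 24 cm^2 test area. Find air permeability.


Formula: Air Permeability = Airflow / Test Area
AP = 176 cm^3/s / 24 cm^2
AP = 7.3 cm^3/s/cm^2

7.3 cm^3/s/cm^2


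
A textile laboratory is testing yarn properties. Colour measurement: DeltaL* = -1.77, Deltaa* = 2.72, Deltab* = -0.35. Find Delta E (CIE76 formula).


Formula: Delta E = sqrt(dL*^2 + da*^2 + db*^2)
Step 1: dL*^2 = (-1.77)^2 = 3.1329
Step 2: da*^2 = 2.72^2 = 7.3984
Step 3: db*^2 = (-0.35)^2 = 0.1225
Step 4: Sum = 3.1329 + 7.3984 + 0.1225 = 10.6538
Step 5: Delta E = sqrt(10.6538) = 3.26

3.26 Delta E


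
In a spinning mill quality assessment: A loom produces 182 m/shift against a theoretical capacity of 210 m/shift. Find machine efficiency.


Formula: Efficiency% = (Actual output / Theoretical output) * 100
Efficiency% = (182 / 210) * 100
Efficiency% = 0.866667 * 100 = 86.6667% ≈ 86.7%

86.7%


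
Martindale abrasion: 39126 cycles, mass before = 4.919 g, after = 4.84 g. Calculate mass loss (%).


Formula: Mass loss% = ((m_before - m_after) / m_before) * 100
Step 1: Mass loss = 4.919 - 4.84 = 0.079 g
Step 2: Ratio = 0.079 / 4.919 = 0.0160602
Step 3: Mass loss% = 0.0160602 * 100 = 1.60602% ≈ 1.61%

1.61%


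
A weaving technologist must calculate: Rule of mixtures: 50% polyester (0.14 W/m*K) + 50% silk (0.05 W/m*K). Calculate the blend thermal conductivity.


Formula: Blend property = (fraction_A * property_A) + (fraction_B * property_B)
Step 1: Contribution A = 50/100 * 0.14 W/m*K = 0.07 W/m*K
Step 2: Contribution B = 50/100 * 0.05 W/m*K = 0.025 W/m*K
Step 3: Blend thermal conductivity = 0.07 + 0.025 = 0.095 W/m*K

0.095 W/m*K


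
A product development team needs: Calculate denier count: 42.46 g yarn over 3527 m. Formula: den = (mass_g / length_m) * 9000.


Formula: den = (mass_g / length_m) * 9000
Substituting: den = (42.46 / 3527) * 9000
Intermediate: 42.46 / 3527 = 0.01203856 g/m
den = 0.01203856 * 9000 = 108.3 denier

108.3 denier


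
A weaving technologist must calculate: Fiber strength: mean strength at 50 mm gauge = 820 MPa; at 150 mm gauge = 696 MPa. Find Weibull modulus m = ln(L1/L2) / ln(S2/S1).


Formula: m = ln(L1/L2) / ln(S2/S1)
Step 1: ln(L1/L2) = ln(50/150) = -1.09861
Step 2: S2/S1 = 696/820 = 0.84878
Step 3: ln(S2/S1) = ln(0.84878) = -0.16396
Step 4: m = -1.09861 / -0.16396 = 6.70

6.70 (Weibull m)


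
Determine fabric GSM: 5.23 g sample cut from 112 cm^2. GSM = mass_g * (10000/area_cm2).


Formula: GSM = mass_g / area_m2
Step 1: Convert area: 112 cm^2 = 112 / 10000 = 0.0112 m^2
Step 2: GSM = 5.23 g / 0.0112 m^2 = 467.0 g/m^2

467.0 g/m^2


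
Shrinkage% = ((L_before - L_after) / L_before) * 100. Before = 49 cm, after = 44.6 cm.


Formula: Shrinkage% = ((L_before - L_after) / L_before) * 100
Step 1: Shrinkage = 49 - 44.6 = 4.4 cm
Step 2: Shrinkage% = (4.4 / 49) * 100
Step 3: Shrinkage% = 0.089796 * 100 = 8.9796% ≈ 9.0%

9.0%


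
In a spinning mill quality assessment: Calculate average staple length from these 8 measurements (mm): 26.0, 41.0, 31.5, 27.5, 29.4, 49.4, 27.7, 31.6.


Formula: Mean = sum of lengths / count
Sum = 26.0 + 41.0 + 31.5 + 27.5 + 29.4 + 49.4 + 27.7 + 31.6
Sum = 264.1 mm
Mean = 264.1 / 8 = 33.01 mm

33.01 mm


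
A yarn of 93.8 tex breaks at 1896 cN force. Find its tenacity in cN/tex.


Formula: Tenacity = Breaking force / Linear density
Tenacity = 1896 cN / 93.8 tex
Tenacity = 20.21 cN/tex

20.21 cN/tex


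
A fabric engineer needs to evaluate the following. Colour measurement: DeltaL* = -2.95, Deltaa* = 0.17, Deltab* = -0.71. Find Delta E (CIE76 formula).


Formula: Delta E = sqrt(dL*^2 + da*^2 + db*^2)
Step 1: dL*^2 = (-2.95)^2 = 8.7025
Step 2: da*^2 = 0.17^2 = 0.0289
Step 3: db*^2 = (-0.71)^2 = 0.5041
Step 4: Sum = 8.7025 + 0.0289 + 0.5041 = 9.2355
Step 5: Delta E = sqrt(9.2355) = 3.04

3.04 Delta E


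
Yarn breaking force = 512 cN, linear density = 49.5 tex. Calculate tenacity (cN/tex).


Formula: Tenacity = Breaking force / Linear density
Tenacity = 512 cN / 49.5 tex
Tenacity = 10.34 cN/tex

10.34 cN/tex


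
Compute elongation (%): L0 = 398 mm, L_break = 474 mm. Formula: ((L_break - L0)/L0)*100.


Formula: Elongation (%) = ((L_break - L0) / L0) * 100
Step 1: Extension = 474 - 398 = 76 mm
Step 2: Elongation = (76 / 398) * 100
Step 3: Elongation = 0.190955 * 100 = 19.0955% ≈ 19.1%

19.1%


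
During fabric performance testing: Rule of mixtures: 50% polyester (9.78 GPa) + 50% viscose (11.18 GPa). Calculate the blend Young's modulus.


Formula: Blend property = (fraction_A * property_A) + (fraction_B * property_B)
Step 1: Contribution A = 50/100 * 9.78 GPa = 4.89 GPa
Step 2: Contribution B = 50/100 * 11.18 GPa = 5.59 GPa
Step 3: Blend Young's modulus = 4.89 + 5.59 = 10.48 GPa

10.48 GPa


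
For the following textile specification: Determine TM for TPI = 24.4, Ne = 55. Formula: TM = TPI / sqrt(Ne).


Formula: TM = TPI / sqrt(Ne)
Step 1: sqrt(Ne) = sqrt(55) = 7.4162
Step 2: TM = 24.4 / 7.4162 = 3.29

3.29 TM


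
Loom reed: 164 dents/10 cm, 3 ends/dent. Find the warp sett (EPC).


Formula: EPC = (dents per 10 cm * ends per dent) / 10
Step 1: Total ends per 10 cm = 164 * 3 = 492
Step 2: EPC = 492 / 10 = 49.2 ends/cm

49.2 ends/cm


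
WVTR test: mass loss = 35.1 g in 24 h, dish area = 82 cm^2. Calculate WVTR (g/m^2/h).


Formula: WVTR = mass_loss / (area * time)
Step 1: Convert area: 82 cm^2 = 0.0082 m^2
Step 2: WVTR = 35.1 g / (0.0082 m^2 * 24 h)
Step 3: WVTR = 35.1 / 0.1968 = 178.4 g/m^2/h

178.4 g/m^2/h


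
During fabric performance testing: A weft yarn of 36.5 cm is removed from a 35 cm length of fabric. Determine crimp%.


Formula: Crimp% = ((L_yarn - L_fabric) / L_fabric) * 100
Step 1: Extension = 36.5 - 35 = 1.5 cm
Step 2: Crimp% = (1.5 / 35) * 100
Step 3: Crimp% = 0.042857 * 100 = 4.2857% ≈ 4.3%

4.3%


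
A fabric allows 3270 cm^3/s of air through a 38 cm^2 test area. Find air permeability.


Formula: Air Permeability = Airflow / Test Area
AP = 3270 cm^3/s / 38 cm^2
AP = 86.1 cm^3/s/cm^2

86.1 cm^3/s/cm^2


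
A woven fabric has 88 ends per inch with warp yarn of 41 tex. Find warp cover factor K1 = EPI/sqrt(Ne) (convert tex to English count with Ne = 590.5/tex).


Formula: K1 = EPI / sqrt(Ne), with Ne = 590.5 / tex_warp
Step 1: Ne = 590.5 / 41 = 14.402
Step 2: sqrt(Ne) = sqrt(14.402) = 3.795
Step 3: K1 = 88 / 3.795 = 23.2

23.2


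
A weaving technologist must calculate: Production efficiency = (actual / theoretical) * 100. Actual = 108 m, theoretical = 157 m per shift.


Formula: Efficiency% = (Actual output / Theoretical output) * 100
Efficiency% = (108 / 157) * 100
Efficiency% = 0.687898 * 100 = 68.7898% ≈ 68.8%

68.8%


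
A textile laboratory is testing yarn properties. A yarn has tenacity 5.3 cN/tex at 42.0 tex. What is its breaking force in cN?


Formula: Breaking force = Tenacity * Linear density
F = 5.3 cN/tex * 42.0 tex
F = 222.60 cN

222.60 cN


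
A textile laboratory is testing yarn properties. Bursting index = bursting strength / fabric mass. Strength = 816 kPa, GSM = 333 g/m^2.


Formula: Bursting Index = Bursting Strength / Fabric GSM
BI = 816 kPa / 333 g/m^2
BI = 2.450 kPa/(g/m^2)

2.450 kPa/(g/m^2)


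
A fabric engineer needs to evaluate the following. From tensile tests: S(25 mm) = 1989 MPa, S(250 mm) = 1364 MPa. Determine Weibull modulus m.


Formula: m = ln(L1/L2) / ln(S2/S1)
Step 1: ln(L1/L2) = ln(25/250) = -2.30259
Step 2: S2/S1 = 1364/1989 = 0.68577
Step 3: ln(S2/S1) = ln(0.68577) = -0.37721
Step 4: m = -2.30259 / -0.37721 = 6.10

6.10 (Weibull m)


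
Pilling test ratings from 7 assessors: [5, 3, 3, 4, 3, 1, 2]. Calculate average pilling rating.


Formula: Mean = sum / count
Sum = 5 + 3 + 3 + 4 + 3 + 1 + 2 = 21
Mean = 21 / 7 = 3.0

3.0


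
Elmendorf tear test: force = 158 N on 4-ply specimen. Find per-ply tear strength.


Formula: Per-ply strength = Total force / Number of plies
Per-ply = 158 N / 4
Per-ply = 39.5 N

39.5 N


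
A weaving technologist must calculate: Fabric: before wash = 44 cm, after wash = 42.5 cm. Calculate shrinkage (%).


Formula: Shrinkage% = ((L_before - L_after) / L_before) * 100
Step 1: Shrinkage = 44 - 42.5 = 1.5 cm
Step 2: Shrinkage% = (1.5 / 44) * 100
Step 3: Shrinkage% = 0.034091 * 100 = 3.4091% ≈ 3.4%

3.4%


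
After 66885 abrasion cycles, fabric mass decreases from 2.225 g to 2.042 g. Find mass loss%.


Formula: Mass loss% = ((m_before - m_after) / m_before) * 100
Step 1: Mass loss = 2.225 - 2.042 = 0.183 g
Step 2: Ratio = 0.183 / 2.225 = 0.0822472
Step 3: Mass loss% = 0.0822472 * 100 = 8.22472% ≈ 8.22%

8.22%


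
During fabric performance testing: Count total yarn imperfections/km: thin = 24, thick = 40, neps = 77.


Formula: Total = thin places + thick places + neps
Total = 24 + 40 + 77
Total = 141 imperfections/km

141 imperfections/km


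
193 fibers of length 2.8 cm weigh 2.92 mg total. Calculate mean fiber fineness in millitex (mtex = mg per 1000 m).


Formula: fineness (mtex) = mass (mg) / total length (km) = (mass_mg / total_length_m) * 1000
Step 1: Convert fiber length: 2.8 cm = 0.028 m
Step 2: Total fiber length = 193 * 0.028 = 5.404 m
Step 3: Linear density = 2.92 mg / 5.404 m = 0.5403 mg/m
Step 4: fineness = 0.5403 * 1000 = 540.3 mtex

540.3 mtex


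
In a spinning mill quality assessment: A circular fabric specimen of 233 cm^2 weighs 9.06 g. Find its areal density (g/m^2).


Formula: GSM = mass_g / area_m2
Step 1: Convert area: 233 cm^2 = 233 / 10000 = 0.0233 m^2
Step 2: GSM = 9.06 g / 0.0233 m^2 = 388.8 g/m^2

388.8 g/m^2


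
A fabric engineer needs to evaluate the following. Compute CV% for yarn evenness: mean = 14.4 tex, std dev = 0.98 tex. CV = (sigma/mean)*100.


Formula: CV% = (standard deviation / mean) * 100
Step 1: Ratio = 0.98 / 14.4 = 0.068056
Step 2: CV% = 0.068056 * 100 = 6.8056% ≈ 6.8%

6.8%


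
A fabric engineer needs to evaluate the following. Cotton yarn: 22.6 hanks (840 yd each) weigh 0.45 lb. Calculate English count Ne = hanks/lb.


Formula: Ne = hanks / mass_lb
Substituting: Ne = 22.6 / 0.45
Ne = 50.2

50.2 Ne


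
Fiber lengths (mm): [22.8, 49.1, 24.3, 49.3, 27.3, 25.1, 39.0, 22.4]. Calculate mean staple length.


Formula: Mean = sum of lengths / count
Sum = 22.8 + 49.1 + 24.3 + 49.3 + 27.3 + 25.1 + 39.0 + 22.4
Sum = 259.3 mm
Mean = 259.3 / 8 = 32.41 mm

32.41 mm


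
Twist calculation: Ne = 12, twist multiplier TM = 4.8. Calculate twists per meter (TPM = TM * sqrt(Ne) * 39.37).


Formula: TPM = TM * sqrt(Ne) * 39.37
Step 1: sqrt(Ne) = sqrt(12) = 3.4641
Step 2: TM * sqrt(Ne) = 4.8 * 3.4641 = 16.6277
Step 3: TPM = 16.6277 * 39.37 = 655 twists/m

655 twists/m


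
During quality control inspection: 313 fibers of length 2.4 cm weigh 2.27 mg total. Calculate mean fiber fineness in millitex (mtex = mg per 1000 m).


Formula: fineness (mtex) = mass (mg) / total length (km) = (mass_mg / total_length_m) * 1000
Step 1: Convert fiber length: 2.4 cm = 0.024 m
Step 2: Total fiber length = 313 * 0.024 = 7.512 m
Step 3: Linear density = 2.27 mg / 7.512 m = 0.3022 mg/m
Step 4: fineness = 0.3022 * 1000 = 302.2 mtex

302.2 mtex


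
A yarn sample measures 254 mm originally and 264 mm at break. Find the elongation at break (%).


Formula: Elongation (%) = ((L_break - L0) / L0) * 100
Step 1: Extension = 264 - 254 = 10 mm
Step 2: Elongation = (10 / 254) * 100
Step 3: Elongation = 0.03937 * 100 = 3.937% ≈ 3.9%

3.9%


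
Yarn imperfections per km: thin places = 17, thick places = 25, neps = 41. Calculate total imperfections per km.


Formula: Total = thin places + thick places + neps
Total = 17 + 25 + 41
Total = 83 imperfections/km

83 imperfections/km


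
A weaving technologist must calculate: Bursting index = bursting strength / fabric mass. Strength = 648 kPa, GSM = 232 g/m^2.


Formula: Bursting Index = Bursting Strength / Fabric GSM
BI = 648 kPa / 232 g/m^2
BI = 2.793 kPa/(g/m^2)

2.793 kPa/(g/m^2)


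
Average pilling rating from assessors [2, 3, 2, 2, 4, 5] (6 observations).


Formula: Mean = sum / count
Sum = 2 + 3 + 2 + 2 + 4 + 5 = 18
Mean = 18 / 6 = 3.0

3.0


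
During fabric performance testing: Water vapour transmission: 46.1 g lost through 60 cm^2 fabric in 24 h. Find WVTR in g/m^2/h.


Formula: WVTR = mass_loss / (area * time)
Step 1: Convert area: 60 cm^2 = 0.006 m^2
Step 2: WVTR = 46.1 g / (0.006 m^2 * 24 h)
Step 3: WVTR = 46.1 / 0.144 = 320.1 g/m^2/h

320.1 g/m^2/h


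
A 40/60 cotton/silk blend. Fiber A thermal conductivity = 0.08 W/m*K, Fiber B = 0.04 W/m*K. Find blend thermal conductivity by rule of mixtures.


Formula: Blend property = (fraction_A * property_A) + (fraction_B * property_B)
Step 1: Contribution A = 40/100 * 0.08 W/m*K = 0.032 W/m*K
Step 2: Contribution B = 60/100 * 0.04 W/m*K = 0.024 W/m*K
Step 3: Blend thermal conductivity = 0.032 + 0.024 = 0.056 W/m*K

0.056 W/m*K


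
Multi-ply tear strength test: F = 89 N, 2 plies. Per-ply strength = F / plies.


Formula: Per-ply strength = Total force / Number of plies
Per-ply = 89 N / 2
Per-ply = 44.5 N

44.5 N


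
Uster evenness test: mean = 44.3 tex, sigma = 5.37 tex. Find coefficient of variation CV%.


Formula: CV% = (standard deviation / mean) * 100
Step 1: Ratio = 5.37 / 44.3 = 0.121219
Step 2: CV% = 0.121219 * 100 = 12.1219% ≈ 12.1%

12.1%


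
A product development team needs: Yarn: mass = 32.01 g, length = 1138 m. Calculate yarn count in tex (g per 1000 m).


Formula: Tex = (mass_g / length_m) * 1000
Substituting: Tex = (32.01 / 1138) * 1000
Intermediate: 32.01 / 1138 = 0.0281283 g/m
Tex = 0.0281283 * 1000 = 28.13 tex

28.13 tex


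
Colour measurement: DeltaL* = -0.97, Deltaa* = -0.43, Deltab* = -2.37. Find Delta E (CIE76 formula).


Formula: Delta E = sqrt(dL*^2 + da*^2 + db*^2)
Step 1: dL*^2 = (-0.97)^2 = 0.9409
Step 2: da*^2 = (-0.43)^2 = 0.1849
Step 3: db*^2 = (-2.37)^2 = 5.6169
Step 4: Sum = 0.9409 + 0.1849 + 5.6169 = 6.7427
Step 5: Delta E = sqrt(6.7427) = 2.6

2.6 Delta E


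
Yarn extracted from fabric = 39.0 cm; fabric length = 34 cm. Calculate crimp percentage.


Formula: Crimp% = ((L_yarn - L_fabric) / L_fabric) * 100
Step 1: Extension = 39.0 - 34 = 5.0 cm
Step 2: Crimp% = (5.0 / 34) * 100
Step 3: Crimp% = 0.147059 * 100 = 14.7059% ≈ 14.7%

14.7%


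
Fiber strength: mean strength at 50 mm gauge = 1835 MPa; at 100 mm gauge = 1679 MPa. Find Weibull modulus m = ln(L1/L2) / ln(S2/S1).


Formula: m = ln(L1/L2) / ln(S2/S1)
Step 1: ln(L1/L2) = ln(50/100) = -0.69315
Step 2: S2/S1 = 1679/1835 = 0.91499
Step 3: ln(S2/S1) = ln(0.91499) = -0.08884
Step 4: m = -0.69315 / -0.08884 = 7.80

7.80 (Weibull m)


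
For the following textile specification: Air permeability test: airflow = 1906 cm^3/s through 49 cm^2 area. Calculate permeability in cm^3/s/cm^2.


Formula: Air Permeability = Airflow / Test Area
AP = 1906 cm^3/s / 49 cm^2
AP = 38.9 cm^3/s/cm^2

38.9 cm^3/s/cm^2


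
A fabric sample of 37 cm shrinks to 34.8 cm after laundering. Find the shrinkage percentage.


Formula: Shrinkage% = ((L_before - L_after) / L_before) * 100
Step 1: Shrinkage = 37 - 34.8 = 2.2 cm
Step 2: Shrinkage% = (2.2 / 37) * 100
Step 3: Shrinkage% = 0.059459 * 100 = 5.9459% ≈ 5.9%

5.9%


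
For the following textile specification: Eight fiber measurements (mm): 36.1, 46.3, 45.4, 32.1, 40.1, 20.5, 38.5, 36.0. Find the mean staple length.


Formula: Mean = sum of lengths / count
Sum = 36.1 + 46.3 + 45.4 + 32.1 + 40.1 + 20.5 + 38.5 + 36.0
Sum = 295.0 mm
Mean = 295.0 / 8 = 36.88 mm

36.88 mm


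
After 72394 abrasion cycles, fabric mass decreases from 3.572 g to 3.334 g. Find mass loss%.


Formula: Mass loss% = ((m_before - m_after) / m_before) * 100
Step 1: Mass loss = 3.572 - 3.334 = 0.238 g
Step 2: Ratio = 0.238 / 3.572 = 0.0666293
Step 3: Mass loss% = 0.0666293 * 100 = 6.66293% ≈ 6.66%

6.66%


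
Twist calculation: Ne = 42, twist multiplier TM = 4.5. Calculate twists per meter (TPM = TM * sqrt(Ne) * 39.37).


Formula: TPM = TM * sqrt(Ne) * 39.37
Step 1: sqrt(Ne) = sqrt(42) = 6.4807
Step 2: TM * sqrt(Ne) = 4.5 * 6.4807 = 29.1632
Step 3: TPM = 29.1632 * 39.37 = 1148 twists/m

1148 twists/m


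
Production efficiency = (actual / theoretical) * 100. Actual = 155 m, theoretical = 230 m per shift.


Formula: Efficiency% = (Actual output / Theoretical output) * 100
Efficiency% = (155 / 230) * 100
Efficiency% = 0.673913 * 100 = 67.3913% ≈ 67.4%

67.4%


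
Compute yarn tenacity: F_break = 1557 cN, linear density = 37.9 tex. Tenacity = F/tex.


Formula: Tenacity = Breaking force / Linear density
Tenacity = 1557 cN / 37.9 tex
Tenacity = 41.08 cN/tex

41.08 cN/tex


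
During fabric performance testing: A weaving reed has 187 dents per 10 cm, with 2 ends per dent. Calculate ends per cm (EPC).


Formula: EPC = (dents per 10 cm * ends per dent) / 10
Step 1: Total ends per 10 cm = 187 * 2 = 374
Step 2: EPC = 374 / 10 = 37.4 ends/cm

37.4 ends/cm


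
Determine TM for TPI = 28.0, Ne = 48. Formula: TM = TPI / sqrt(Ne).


Formula: TM = TPI / sqrt(Ne)
Step 1: sqrt(Ne) = sqrt(48) = 6.9282
Step 2: TM = 28.0 / 6.9282 = 4.04

4.04 TM


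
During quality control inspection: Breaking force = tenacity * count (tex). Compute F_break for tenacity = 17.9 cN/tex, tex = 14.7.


Formula: Breaking force = Tenacity * Linear density
F = 17.9 cN/tex * 14.7 tex
F = 263.13 cN

263.13 cN


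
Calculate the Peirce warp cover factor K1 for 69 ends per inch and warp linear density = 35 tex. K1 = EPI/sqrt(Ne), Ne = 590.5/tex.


Formula: K1 = EPI / sqrt(Ne), with Ne = 590.5 / tex_warp
Step 1: Ne = 590.5 / 35 = 16.871
Step 2: sqrt(Ne) = sqrt(16.871) = 4.1074
Step 3: K1 = 69 / 4.1074 = 16.8

16.8


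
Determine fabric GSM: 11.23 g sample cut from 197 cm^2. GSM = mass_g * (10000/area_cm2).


Formula: GSM = mass_g / area_m2
Step 1: Convert area: 197 cm^2 = 197 / 10000 = 0.0197 m^2
Step 2: GSM = 11.23 g / 0.0197 m^2 = 570.1 g/m^2

570.1 g/m^2


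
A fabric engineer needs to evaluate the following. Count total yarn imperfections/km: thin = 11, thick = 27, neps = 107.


Formula: Total = thin places + thick places + neps
Total = 11 + 27 + 107
Total = 145 imperfections/km

145 imperfections/km


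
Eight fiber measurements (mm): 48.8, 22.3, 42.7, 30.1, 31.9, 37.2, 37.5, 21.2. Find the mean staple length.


Formula: Mean = sum of lengths / count
Sum = 48.8 + 22.3 + 42.7 + 30.1 + 31.9 + 37.2 + 37.5 + 21.2
Sum = 271.7 mm
Mean = 271.7 / 8 = 33.96 mm

33.96 mm


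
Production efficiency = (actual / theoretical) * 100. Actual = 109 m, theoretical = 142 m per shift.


Formula: Efficiency% = (Actual output / Theoretical output) * 100
Efficiency% = (109 / 142) * 100
Efficiency% = 0.767606 * 100 = 76.7606% ≈ 76.8%

76.8%


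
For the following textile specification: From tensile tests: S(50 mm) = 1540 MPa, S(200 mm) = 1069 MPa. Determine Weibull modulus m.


Formula: m = ln(L1/L2) / ln(S2/S1)
Step 1: ln(L1/L2) = ln(50/200) = -1.38629
Step 2: S2/S1 = 1069/1540 = 0.69416
Step 3: ln(S2/S1) = ln(0.69416) = -0.36505
Step 4: m = -1.38629 / -0.36505 = 3.80

3.80 (Weibull m)


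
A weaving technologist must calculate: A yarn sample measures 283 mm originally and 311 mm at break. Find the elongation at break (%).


Formula: Elongation (%) = ((L_break - L0) / L0) * 100
Step 1: Extension = 311 - 283 = 28 mm
Step 2: Elongation = (28 / 283) * 100
Step 3: Elongation = 0.09894 * 100 = 9.894% ≈ 9.9%

9.9%


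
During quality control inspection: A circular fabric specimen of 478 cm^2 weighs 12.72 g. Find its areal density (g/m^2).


Formula: GSM = mass_g / area_m2
Step 1: Convert area: 478 cm^2 = 478 / 10000 = 0.0478 m^2
Step 2: GSM = 12.72 g / 0.0478 m^2 = 266.1 g/m^2

266.1 g/m^2


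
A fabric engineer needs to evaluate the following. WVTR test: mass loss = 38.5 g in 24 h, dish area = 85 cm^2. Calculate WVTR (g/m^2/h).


Formula: WVTR = mass_loss / (area * time)
Step 1: Convert area: 85 cm^2 = 0.0085 m^2
Step 2: WVTR = 38.5 g / (0.0085 m^2 * 24 h)
Step 3: WVTR = 38.5 / 0.204 = 188.7 g/m^2/h

188.7 g/m^2/h


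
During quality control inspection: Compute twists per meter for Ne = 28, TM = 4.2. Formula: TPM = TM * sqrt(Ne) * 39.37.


Formula: TPM = TM * sqrt(Ne) * 39.37
Step 1: sqrt(Ne) = sqrt(28) = 5.2915
Step 2: TM * sqrt(Ne) = 4.2 * 5.2915 = 22.2243
Step 3: TPM = 22.2243 * 39.37 = 875 twists/m

875 twists/m


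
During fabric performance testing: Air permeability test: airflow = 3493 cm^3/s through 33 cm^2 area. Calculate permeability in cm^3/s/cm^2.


Formula: Air Permeability = Airflow / Test Area
AP = 3493 cm^3/s / 33 cm^2
AP = 105.8 cm^3/s/cm^2

105.8 cm^3/s/cm^2


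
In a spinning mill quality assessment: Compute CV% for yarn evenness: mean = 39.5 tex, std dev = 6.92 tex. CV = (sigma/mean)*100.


Formula: CV% = (standard deviation / mean) * 100
Step 1: Ratio = 6.92 / 39.5 = 0.17519
Step 2: CV% = 0.17519 * 100 = 17.519% ≈ 17.5%

17.5%


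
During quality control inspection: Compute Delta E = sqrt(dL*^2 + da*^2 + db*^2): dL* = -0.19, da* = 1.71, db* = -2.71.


Formula: Delta E = sqrt(dL*^2 + da*^2 + db*^2)
Step 1: dL*^2 = (-0.19)^2 = 0.0361
Step 2: da*^2 = 1.71^2 = 2.9241
Step 3: db*^2 = (-2.71)^2 = 7.3441
Step 4: Sum = 0.0361 + 2.9241 + 7.3441 = 10.3043
Step 5: Delta E = sqrt(10.3043) = 3.21

3.21 Delta E


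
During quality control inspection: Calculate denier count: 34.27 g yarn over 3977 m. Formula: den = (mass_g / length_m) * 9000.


Formula: den = (mass_g / length_m) * 9000
Substituting: den = (34.27 / 3977) * 9000
Intermediate: 34.27 / 3977 = 0.00861705 g/m
den = 0.00861705 * 9000 = 77.6 denier

77.6 denier


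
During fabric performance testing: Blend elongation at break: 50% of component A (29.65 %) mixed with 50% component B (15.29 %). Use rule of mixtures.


Formula: Blend property = (fraction_A * property_A) + (fraction_B * property_B)
Step 1: Contribution A = 50/100 * 29.65 % = 14.825 %
Step 2: Contribution B = 50/100 * 15.29 % = 7.645 %
Step 3: Blend elongation at break = 14.825 + 7.645 = 22.47 %

22.47 %


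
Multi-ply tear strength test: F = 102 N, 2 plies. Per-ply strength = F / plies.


Formula: Per-ply strength = Total force / Number of plies
Per-ply = 102 N / 2
Per-ply = 51 N

51 N


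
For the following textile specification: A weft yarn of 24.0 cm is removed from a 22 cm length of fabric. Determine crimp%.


Formula: Crimp% = ((L_yarn - L_fabric) / L_fabric) * 100
Step 1: Extension = 24.0 - 22 = 2.0 cm
Step 2: Crimp% = (2.0 / 22) * 100
Step 3: Crimp% = 0.090909 * 100 = 9.0909% ≈ 9.1%

9.1%


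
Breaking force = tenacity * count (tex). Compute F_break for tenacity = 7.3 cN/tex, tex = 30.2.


Formula: Breaking force = Tenacity * Linear density
F = 7.3 cN/tex * 30.2 tex
F = 220.46 cN

220.46 cN


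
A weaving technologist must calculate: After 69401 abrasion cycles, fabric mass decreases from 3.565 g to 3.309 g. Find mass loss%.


Formula: Mass loss% = ((m_before - m_after) / m_before) * 100
Step 1: Mass loss = 3.565 - 3.309 = 0.256 g
Step 2: Ratio = 0.256 / 3.565 = 0.0718093
Step 3: Mass loss% = 0.0718093 * 100 = 7.18093% ≈ 7.18%

7.18%


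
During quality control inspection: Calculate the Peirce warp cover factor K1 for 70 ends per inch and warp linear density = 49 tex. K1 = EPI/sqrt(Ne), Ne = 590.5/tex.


Formula: K1 = EPI / sqrt(Ne), with Ne = 590.5 / tex_warp
Step 1: Ne = 590.5 / 49 = 12.051
Step 2: sqrt(Ne) = sqrt(12.051) = 3.4715
Step 3: K1 = 70 / 3.4715 = 20.2

20.2


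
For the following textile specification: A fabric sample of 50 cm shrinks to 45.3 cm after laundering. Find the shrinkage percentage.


Formula: Shrinkage% = ((L_before - L_after) / L_before) * 100
Step 1: Shrinkage = 50 - 45.3 = 4.7 cm
Step 2: Shrinkage% = (4.7 / 50) * 100
Step 3: Shrinkage% = 0.094 * 100 = 9.4%

9.4%


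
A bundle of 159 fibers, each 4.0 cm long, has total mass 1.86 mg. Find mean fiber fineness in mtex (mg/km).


Formula: fineness (mtex) = mass (mg) / total length (km) = (mass_mg / total_length_m) * 1000
Step 1: Convert fiber length: 4.0 cm = 0.04 m
Step 2: Total fiber length = 159 * 0.04 = 6.36 m
Step 3: Linear density = 1.86 mg / 6.36 m = 0.2925 mg/m
Step 4: fineness = 0.2925 * 1000 = 292.5 mtex

292.5 mtex


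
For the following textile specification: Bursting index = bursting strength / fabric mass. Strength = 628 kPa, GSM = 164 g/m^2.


Formula: Bursting Index = Bursting Strength / Fabric GSM
BI = 628 kPa / 164 g/m^2
BI = 3.829 kPa/(g/m^2)

3.829 kPa/(g/m^2)


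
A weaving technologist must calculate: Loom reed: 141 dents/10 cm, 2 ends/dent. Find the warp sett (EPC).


Formula: EPC = (dents per 10 cm * ends per dent) / 10
Step 1: Total ends per 10 cm = 141 * 2 = 282
Step 2: EPC = 282 / 10 = 28.2 ends/cm

28.2 ends/cm


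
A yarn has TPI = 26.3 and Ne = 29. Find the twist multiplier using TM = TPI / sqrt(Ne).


Formula: TM = TPI / sqrt(Ne)
Step 1: sqrt(Ne) = sqrt(29) = 5.3852
Step 2: TM = 26.3 / 5.3852 = 4.88

4.88 TM


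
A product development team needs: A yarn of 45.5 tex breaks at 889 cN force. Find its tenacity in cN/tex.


Formula: Tenacity = Breaking force / Linear density
Tenacity = 889 cN / 45.5 tex
Tenacity = 19.54 cN/tex

19.54 cN/tex


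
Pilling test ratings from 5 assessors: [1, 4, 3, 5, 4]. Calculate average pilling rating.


Formula: Mean = sum / count
Sum = 1 + 4 + 3 + 5 + 4 = 17
Mean = 17 / 5 = 3.4

3.4


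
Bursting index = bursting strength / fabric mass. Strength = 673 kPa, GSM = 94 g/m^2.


Formula: Bursting Index = Bursting Strength / Fabric GSM
BI = 673 kPa / 94 g/m^2
BI = 7.160 kPa/(g/m^2)

7.160 kPa/(g/m^2)


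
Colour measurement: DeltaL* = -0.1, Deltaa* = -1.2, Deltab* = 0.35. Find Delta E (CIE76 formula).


Formula: Delta E = sqrt(dL*^2 + da*^2 + db*^2)
Step 1: dL*^2 = (-0.1)^2 = 0.01
Step 2: da*^2 = (-1.2)^2 = 1.44
Step 3: db*^2 = 0.35^2 = 0.1225
Step 4: Sum = 0.01 + 1.44 + 0.1225 = 1.5725
Step 5: Delta E = sqrt(1.5725) = 1.25

1.25 Delta E


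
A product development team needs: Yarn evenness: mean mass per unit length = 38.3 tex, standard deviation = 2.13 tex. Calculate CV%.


Formula: CV% = (standard deviation / mean) * 100
Step 1: Ratio = 2.13 / 38.3 = 0.055614
Step 2: CV% = 0.055614 * 100 = 5.5614% ≈ 5.6%

5.6%


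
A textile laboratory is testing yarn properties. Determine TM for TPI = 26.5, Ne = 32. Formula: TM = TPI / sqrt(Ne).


Formula: TM = TPI / sqrt(Ne)
Step 1: sqrt(Ne) = sqrt(32) = 5.6569
Step 2: TM = 26.5 / 5.6569 = 4.68

4.68 TM


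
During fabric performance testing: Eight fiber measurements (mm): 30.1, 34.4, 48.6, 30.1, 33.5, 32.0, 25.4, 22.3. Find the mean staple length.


Formula: Mean = sum of lengths / count
Sum = 30.1 + 34.4 + 48.6 + 30.1 + 33.5 + 32.0 + 25.4 + 22.3
Sum = 256.4 mm
Mean = 256.4 / 8 = 32.05 mm

32.05 mm


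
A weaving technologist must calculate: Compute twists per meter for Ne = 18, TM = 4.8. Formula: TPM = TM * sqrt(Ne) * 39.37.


Formula: TPM = TM * sqrt(Ne) * 39.37
Step 1: sqrt(Ne) = sqrt(18) = 4.2426
Step 2: TM * sqrt(Ne) = 4.8 * 4.2426 = 20.3645
Step 3: TPM = 20.3645 * 39.37 = 802 twists/m

802 twists/m


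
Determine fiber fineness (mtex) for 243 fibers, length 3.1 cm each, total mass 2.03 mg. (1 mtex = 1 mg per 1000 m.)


Formula: fineness (mtex) = mass (mg) / total length (km) = (mass_mg / total_length_m) * 1000
Step 1: Convert fiber length: 3.1 cm = 0.031 m
Step 2: Total fiber length = 243 * 0.031 = 7.533 m
Step 3: Linear density = 2.03 mg / 7.533 m = 0.2695 mg/m
Step 4: fineness = 0.2695 * 1000 = 269.5 mtex

269.5 mtex


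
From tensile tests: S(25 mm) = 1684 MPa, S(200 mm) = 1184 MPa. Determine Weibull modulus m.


Formula: m = ln(L1/L2) / ln(S2/S1)
Step 1: ln(L1/L2) = ln(25/200) = -2.07944
Step 2: S2/S1 = 1184/1684 = 0.70309
Step 3: ln(S2/S1) = ln(0.70309) = -0.35227
Step 4: m = -2.07944 / -0.35227 = 5.90

5.90 (Weibull m)


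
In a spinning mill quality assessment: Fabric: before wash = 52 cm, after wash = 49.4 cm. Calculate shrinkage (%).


Formula: Shrinkage% = ((L_before - L_after) / L_before) * 100
Step 1: Shrinkage = 52 - 49.4 = 2.6 cm
Step 2: Shrinkage% = (2.6 / 52) * 100
Step 3: Shrinkage% = 0.05 * 100 = 5.0%

5.0%


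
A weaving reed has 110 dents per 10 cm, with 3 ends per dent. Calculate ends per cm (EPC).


Formula: EPC = (dents per 10 cm * ends per dent) / 10
Step 1: Total ends per 10 cm = 110 * 3 = 330
Step 2: EPC = 330 / 10 = 33.0 ends/cm

33.0 ends/cm


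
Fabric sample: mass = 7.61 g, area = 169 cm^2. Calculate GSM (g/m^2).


Formula: GSM = mass_g / area_m2
Step 1: Convert area: 169 cm^2 = 169 / 10000 = 0.0169 m^2
Step 2: GSM = 7.61 g / 0.0169 m^2 = 450.3 g/m^2

450.3 g/m^2


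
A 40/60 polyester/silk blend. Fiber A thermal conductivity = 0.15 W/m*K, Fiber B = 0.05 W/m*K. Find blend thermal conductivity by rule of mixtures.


Formula: Blend property = (fraction_A * property_A) + (fraction_B * property_B)
Step 1: Contribution A = 40/100 * 0.15 W/m*K = 0.06 W/m*K
Step 2: Contribution B = 60/100 * 0.05 W/m*K = 0.03 W/m*K
Step 3: Blend thermal conductivity = 0.06 + 0.03 = 0.09 W/m*K

0.09 W/m*K


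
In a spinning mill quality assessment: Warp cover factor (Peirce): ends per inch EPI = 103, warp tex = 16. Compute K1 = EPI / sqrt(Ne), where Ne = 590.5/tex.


Formula: K1 = EPI / sqrt(Ne), with Ne = 590.5 / tex_warp
Step 1: Ne = 590.5 / 16 = 36.906
Step 2: sqrt(Ne) = sqrt(36.906) = 6.075
Step 3: K1 = 103 / 6.075 = 17.0

17.0


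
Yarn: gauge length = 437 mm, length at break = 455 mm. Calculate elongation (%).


Formula: Elongation (%) = ((L_break - L0) / L0) * 100
Step 1: Extension = 455 - 437 = 18 mm
Step 2: Elongation = (18 / 437) * 100
Step 3: Elongation = 0.04119 * 100 = 4.119% ≈ 4.1%

4.1%


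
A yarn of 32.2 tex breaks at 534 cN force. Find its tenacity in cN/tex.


Formula: Tenacity = Breaking force / Linear density
Tenacity = 534 cN / 32.2 tex
Tenacity = 16.58 cN/tex

16.58 cN/tex


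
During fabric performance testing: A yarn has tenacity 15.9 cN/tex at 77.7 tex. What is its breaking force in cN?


Formula: Breaking force = Tenacity * Linear density
F = 15.9 cN/tex * 77.7 tex
F = 1235.43 cN

1235.43 cN


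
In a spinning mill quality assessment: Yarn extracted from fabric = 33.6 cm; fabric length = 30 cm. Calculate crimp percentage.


Formula: Crimp% = ((L_yarn - L_fabric) / L_fabric) * 100
Step 1: Extension = 33.6 - 30 = 3.6 cm
Step 2: Crimp% = (3.6 / 30) * 100
Step 3: Crimp% = 0.12 * 100 = 12.0%

12.0%


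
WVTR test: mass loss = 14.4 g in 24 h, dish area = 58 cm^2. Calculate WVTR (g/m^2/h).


Formula: WVTR = mass_loss / (area * time)
Step 1: Convert area: 58 cm^2 = 0.0058 m^2
Step 2: WVTR = 14.4 g / (0.0058 m^2 * 24 h)
Step 3: WVTR = 14.4 / 0.1392 = 103.4 g/m^2/h

103.4 g/m^2/h


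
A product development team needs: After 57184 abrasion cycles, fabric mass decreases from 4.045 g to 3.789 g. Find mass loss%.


Formula: Mass loss% = ((m_before - m_after) / m_before) * 100
Step 1: Mass loss = 4.045 - 3.789 = 0.256 g
Step 2: Ratio = 0.256 / 4.045 = 0.063288
Step 3: Mass loss% = 0.063288 * 100 = 6.3288% ≈ 6.33%

6.33%


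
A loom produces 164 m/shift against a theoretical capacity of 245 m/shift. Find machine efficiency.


Formula: Efficiency% = (Actual output / Theoretical output) * 100
Efficiency% = (164 / 245) * 100
Efficiency% = 0.669388 * 100 = 66.9388% ≈ 66.9%

66.9%


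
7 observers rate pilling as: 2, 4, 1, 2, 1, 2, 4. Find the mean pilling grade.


Formula: Mean = sum / count
Sum = 2 + 4 + 1 + 2 + 1 + 2 + 4 = 16
Mean = 16 / 7 = 2.3

2.3


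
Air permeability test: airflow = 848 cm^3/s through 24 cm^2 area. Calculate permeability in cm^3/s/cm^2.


Formula: Air Permeability = Airflow / Test Area
AP = 848 cm^3/s / 24 cm^2
AP = 35.3 cm^3/s/cm^2

35.3 cm^3/s/cm^2


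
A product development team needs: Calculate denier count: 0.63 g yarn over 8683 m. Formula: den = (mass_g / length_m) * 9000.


Formula: den = (mass_g / length_m) * 9000
Substituting: den = (0.63 / 8683) * 9000
Intermediate: 0.63 / 8683 = 0.00007256 g/m
den = 0.00007256 * 9000 = 0.7 denier

0.7 denier


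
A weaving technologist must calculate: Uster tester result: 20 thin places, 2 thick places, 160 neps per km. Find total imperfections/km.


Formula: Total = thin places + thick places + neps
Total = 20 + 2 + 160
Total = 182 imperfections/km

182 imperfections/km


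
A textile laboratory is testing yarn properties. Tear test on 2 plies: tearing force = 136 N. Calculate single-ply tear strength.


Formula: Per-ply strength = Total force / Number of plies
Per-ply = 136 N / 2
Per-ply = 68 N

68 N


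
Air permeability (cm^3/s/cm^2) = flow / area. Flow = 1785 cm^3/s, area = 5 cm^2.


Formula: Air Permeability = Airflow / Test Area
AP = 1785 cm^3/s / 5 cm^2
AP = 357.0 cm^3/s/cm^2

357.0 cm^3/s/cm^2


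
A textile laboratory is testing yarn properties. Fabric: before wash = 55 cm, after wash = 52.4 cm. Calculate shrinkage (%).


Formula: Shrinkage% = ((L_before - L_after) / L_before) * 100
Step 1: Shrinkage = 55 - 52.4 = 2.6 cm
Step 2: Shrinkage% = (2.6 / 55) * 100
Step 3: Shrinkage% = 0.047273 * 100 = 4.7273% ≈ 4.7%

4.7%


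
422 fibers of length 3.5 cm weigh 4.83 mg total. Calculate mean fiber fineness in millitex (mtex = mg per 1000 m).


Formula: fineness (mtex) = mass (mg) / total length (km) = (mass_mg / total_length_m) * 1000
Step 1: Convert fiber length: 3.5 cm = 0.035 m
Step 2: Total fiber length = 422 * 0.035 = 14.77 m
Step 3: Linear density = 4.83 mg / 14.77 m = 0.3270 mg/m
Step 4: fineness = 0.3270 * 1000 = 327.0 mtex

327.0 mtex


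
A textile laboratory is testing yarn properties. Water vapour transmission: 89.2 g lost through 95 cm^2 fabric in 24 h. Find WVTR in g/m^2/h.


Formula: WVTR = mass_loss / (area * time)
Step 1: Convert area: 95 cm^2 = 0.0095 m^2
Step 2: WVTR = 89.2 g / (0.0095 m^2 * 24 h)
Step 3: WVTR = 89.2 / 0.228 = 391.2 g/m^2/h

391.2 g/m^2/h


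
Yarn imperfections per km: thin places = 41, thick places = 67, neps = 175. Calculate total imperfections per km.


Formula: Total = thin places + thick places + neps
Total = 41 + 67 + 175
Total = 283 imperfections/km

283 imperfections/km


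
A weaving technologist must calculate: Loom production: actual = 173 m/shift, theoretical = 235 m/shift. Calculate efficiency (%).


Formula: Efficiency% = (Actual output / Theoretical output) * 100
Efficiency% = (173 / 235) * 100
Efficiency% = 0.73617 * 100 = 73.617% ≈ 73.6%

73.6%


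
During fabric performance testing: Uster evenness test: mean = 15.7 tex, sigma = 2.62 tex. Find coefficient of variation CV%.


Formula: CV% = (standard deviation / mean) * 100
Step 1: Ratio = 2.62 / 15.7 = 0.166879
Step 2: CV% = 0.166879 * 100 = 16.6879% ≈ 16.7%

16.7%


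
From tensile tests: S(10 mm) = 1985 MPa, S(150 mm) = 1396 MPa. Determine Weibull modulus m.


Formula: m = ln(L1/L2) / ln(S2/S1)
Step 1: ln(L1/L2) = ln(10/150) = -2.70805
Step 2: S2/S1 = 1396/1985 = 0.70327
Step 3: ln(S2/S1) = ln(0.70327) = -0.35201
Step 4: m = -2.70805 / -0.35201 = 7.69

7.69 (Weibull m)


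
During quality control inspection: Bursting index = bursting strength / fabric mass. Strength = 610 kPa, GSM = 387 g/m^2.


Formula: Bursting Index = Bursting Strength / Fabric GSM
BI = 610 kPa / 387 g/m^2
BI = 1.576 kPa/(g/m^2)

1.576 kPa/(g/m^2)


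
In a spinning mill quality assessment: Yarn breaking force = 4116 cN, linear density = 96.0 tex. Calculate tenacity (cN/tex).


Formula: Tenacity = Breaking force / Linear density
Tenacity = 4116 cN / 96.0 tex
Tenacity = 42.88 cN/tex

42.88 cN/tex


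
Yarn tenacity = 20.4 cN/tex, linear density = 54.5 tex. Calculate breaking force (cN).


Formula: Breaking force = Tenacity * Linear density
F = 20.4 cN/tex * 54.5 tex
F = 1111.80 cN

1111.80 cN


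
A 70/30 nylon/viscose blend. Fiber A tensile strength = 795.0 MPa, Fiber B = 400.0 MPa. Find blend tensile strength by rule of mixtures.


Formula: Blend property = (fraction_A * property_A) + (fraction_B * property_B)
Step 1: Contribution A = 70/100 * 795.0 MPa = 556.5 MPa
Step 2: Contribution B = 30/100 * 400.0 MPa = 120.0 MPa
Step 3: Blend tensile strength = 556.5 + 120.0 = 676.5 MPa

676.5 MPa


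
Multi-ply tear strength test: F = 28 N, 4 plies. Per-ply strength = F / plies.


Formula: Per-ply strength = Total force / Number of plies
Per-ply = 28 N / 4
Per-ply = 7 N

7 N


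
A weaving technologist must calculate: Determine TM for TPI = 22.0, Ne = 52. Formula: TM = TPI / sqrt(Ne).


Formula: TM = TPI / sqrt(Ne)
Step 1: sqrt(Ne) = sqrt(52) = 7.2111
Step 2: TM = 22.0 / 7.2111 = 3.05

3.05 TM


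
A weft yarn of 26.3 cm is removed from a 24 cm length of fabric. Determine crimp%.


Formula: Crimp% = ((L_yarn - L_fabric) / L_fabric) * 100
Step 1: Extension = 26.3 - 24 = 2.3 cm
Step 2: Crimp% = (2.3 / 24) * 100
Step 3: Crimp% = 0.095833 * 100 = 9.5833% ≈ 9.6%

9.6%


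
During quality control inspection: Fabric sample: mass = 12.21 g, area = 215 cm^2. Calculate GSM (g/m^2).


Formula: GSM = mass_g / area_m2
Step 1: Convert area: 215 cm^2 = 215 / 10000 = 0.0215 m^2
Step 2: GSM = 12.21 g / 0.0215 m^2 = 567.9 g/m^2

567.9 g/m^2


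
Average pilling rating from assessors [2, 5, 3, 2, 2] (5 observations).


Formula: Mean = sum / count
Sum = 2 + 5 + 3 + 2 + 2 = 14
Mean = 14 / 5 = 2.8

2.8


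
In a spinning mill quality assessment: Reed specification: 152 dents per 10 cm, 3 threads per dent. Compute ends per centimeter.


Formula: EPC = (dents per 10 cm * ends per dent) / 10
Step 1: Total ends per 10 cm = 152 * 3 = 456
Step 2: EPC = 456 / 10 = 45.6 ends/cm

45.6 ends/cm


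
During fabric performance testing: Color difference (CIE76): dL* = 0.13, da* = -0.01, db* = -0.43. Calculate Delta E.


Formula: Delta E = sqrt(dL*^2 + da*^2 + db*^2)
Step 1: dL*^2 = 0.13^2 = 0.0169
Step 2: da*^2 = (-0.01)^2 = 0.0001
Step 3: db*^2 = (-0.43)^2 = 0.1849
Step 4: Sum = 0.0169 + 0.0001 + 0.1849 = 0.2019
Step 5: Delta E = sqrt(0.2019) = 0.45

0.45 Delta E


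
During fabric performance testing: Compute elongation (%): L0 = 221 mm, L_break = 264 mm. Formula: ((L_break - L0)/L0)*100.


Formula: Elongation (%) = ((L_break - L0) / L0) * 100
Step 1: Extension = 264 - 221 = 43 mm
Step 2: Elongation = (43 / 221) * 100
Step 3: Elongation = 0.19457 * 100 = 19.457% ≈ 19.5%

19.5%


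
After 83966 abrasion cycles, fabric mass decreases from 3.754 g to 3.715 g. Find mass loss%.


Formula: Mass loss% = ((m_before - m_after) / m_before) * 100
Step 1: Mass loss = 3.754 - 3.715 = 0.039 g
Step 2: Ratio = 0.039 / 3.754 = 0.0103889
Step 3: Mass loss% = 0.0103889 * 100 = 1.03889% ≈ 1.04%

1.04%


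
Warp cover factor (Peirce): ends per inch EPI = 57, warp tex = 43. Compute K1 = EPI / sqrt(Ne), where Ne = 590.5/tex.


Formula: K1 = EPI / sqrt(Ne), with Ne = 590.5 / tex_warp
Step 1: Ne = 590.5 / 43 = 13.733
Step 2: sqrt(Ne) = sqrt(13.733) = 3.7058
Step 3: K1 = 57 / 3.7058 = 15.4

15.4


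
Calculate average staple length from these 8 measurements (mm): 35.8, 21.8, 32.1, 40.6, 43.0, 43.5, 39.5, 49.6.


Formula: Mean = sum of lengths / count
Sum = 35.8 + 21.8 + 32.1 + 40.6 + 43.0 + 43.5 + 39.5 + 49.6
Sum = 305.9 mm
Mean = 305.9 / 8 = 38.24 mm

38.24 mm


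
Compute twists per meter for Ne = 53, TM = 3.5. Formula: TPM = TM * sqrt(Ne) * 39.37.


Formula: TPM = TM * sqrt(Ne) * 39.37
Step 1: sqrt(Ne) = sqrt(53) = 7.2801
Step 2: TM * sqrt(Ne) = 3.5 * 7.2801 = 25.4804
Step 3: TPM = 25.4804 * 39.37 = 1003 twists/m

1003 twists/m


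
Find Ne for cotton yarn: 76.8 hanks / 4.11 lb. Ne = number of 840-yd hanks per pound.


Formula: Ne = hanks / mass_lb
Substituting: Ne = 76.8 / 4.11
Ne = 18.7

18.7 Ne
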